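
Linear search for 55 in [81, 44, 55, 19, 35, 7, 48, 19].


i=0: 81!=55
i=1: 44!=55
i=2: 55==55 found!

Found at 2, 3 comps


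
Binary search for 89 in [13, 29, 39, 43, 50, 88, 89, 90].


Step 1: lo=0, hi=7, mid=3, val=43
Step 2: lo=4, hi=7, mid=5, val=88
Step 3: lo=6, hi=7, mid=6, val=89

Found at index 6


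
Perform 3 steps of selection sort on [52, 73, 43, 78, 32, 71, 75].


Initial: [52, 73, 43, 78, 32, 71, 75]
Step 1: min=32 at 4
  Swap: [32, 73, 43, 78, 52, 71, 75]
Step 2: min=43 at 2
  Swap: [32, 43, 73, 78, 52, 71, 75]
Step 3: min=52 at 4
  Swap: [32, 43, 52, 78, 73, 71, 75]

After 3 steps: [32, 43, 52, 78, 73, 71, 75]


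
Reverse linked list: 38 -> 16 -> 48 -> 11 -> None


Step 1: curr=38, set curr.next=prev(None) | reversed so far: 38
Step 2: curr=16, set curr.next=prev(38) | reversed so far: 16 -> 38
Step 3: curr=48, set curr.next=prev(16) | reversed so far: 48 -> 16 -> 38
Step 4: curr=11, set curr.next=prev(48) | reversed so far: 11 -> 48 -> 16 -> 38

11 -> 48 -> 16 -> 38 -> None


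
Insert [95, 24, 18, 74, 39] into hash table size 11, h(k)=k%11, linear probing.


Insert 95: h=7 -> slot 7
Insert 24: h=2 -> slot 2
Insert 18: h=7, 1 probes -> slot 8
Insert 74: h=8, 1 probes -> slot 9
Insert 39: h=6 -> slot 6

Table: [None, None, 24, None, None, None, 39, 95, 18, 74, None]


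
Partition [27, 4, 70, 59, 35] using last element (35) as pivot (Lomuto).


Pivot: 35
  27 <= 35: advance i (no swap)
  4 <= 35: advance i (no swap)
Place pivot at 2: [27, 4, 35, 59, 70]

Partitioned: [27, 4, 35, 59, 70]


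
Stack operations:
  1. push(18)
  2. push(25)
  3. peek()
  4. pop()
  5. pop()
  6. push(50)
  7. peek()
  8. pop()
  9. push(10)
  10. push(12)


push(18) -> [18]
push(25) -> [18, 25]
peek()->25
pop()->25, [18]
pop()->18, []
push(50) -> [50]
peek()->50
pop()->50, []
push(10) -> [10]
push(12) -> [10, 12]

Final stack: [10, 12]


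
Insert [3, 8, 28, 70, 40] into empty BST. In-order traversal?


Insert 3: root
Insert 8: R from 3
Insert 28: R from 3 -> R from 8
Insert 70: R from 3 -> R from 8 -> R from 28
Insert 40: R from 3 -> R from 8 -> R from 28 -> L from 70

In-order: [3, 8, 28, 40, 70]


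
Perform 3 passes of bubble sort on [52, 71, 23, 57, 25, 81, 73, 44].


Initial: [52, 71, 23, 57, 25, 81, 73, 44]
Pass 1: [52, 23, 57, 25, 71, 73, 44, 81] (5 swaps)
Pass 2: [23, 52, 25, 57, 71, 44, 73, 81] (3 swaps)
Pass 3: [23, 25, 52, 57, 44, 71, 73, 81] (2 swaps)

After 3 passes: [23, 25, 52, 57, 44, 71, 73, 81]


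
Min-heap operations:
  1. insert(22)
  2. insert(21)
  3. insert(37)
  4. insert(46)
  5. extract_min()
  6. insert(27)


insert(22) -> [22]
insert(21) -> [21, 22]
insert(37) -> [21, 22, 37]
insert(46) -> [21, 22, 37, 46]
extract_min()->21, [22, 46, 37]
insert(27) -> [22, 27, 37, 46]

Final heap: [22, 27, 37, 46]


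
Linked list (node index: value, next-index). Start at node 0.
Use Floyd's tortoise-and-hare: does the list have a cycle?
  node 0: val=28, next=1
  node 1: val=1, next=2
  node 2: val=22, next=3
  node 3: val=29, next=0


Floyd's tortoise (slow, +1) and hare (fast, +2):
  init: slow=0, fast=0
  step 1: slow=1, fast=2
  step 2: slow=2, fast=0
  step 3: slow=3, fast=2
  step 4: slow=0, fast=0
  slow == fast at node 0: cycle detected

Cycle: yes


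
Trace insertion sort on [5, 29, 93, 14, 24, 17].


Initial: [5, 29, 93, 14, 24, 17]
Insert 29: [5, 29, 93, 14, 24, 17]
Insert 93: [5, 29, 93, 14, 24, 17]
Insert 14: [5, 14, 29, 93, 24, 17]
Insert 24: [5, 14, 24, 29, 93, 17]
Insert 17: [5, 14, 17, 24, 29, 93]

Sorted: [5, 14, 17, 24, 29, 93]


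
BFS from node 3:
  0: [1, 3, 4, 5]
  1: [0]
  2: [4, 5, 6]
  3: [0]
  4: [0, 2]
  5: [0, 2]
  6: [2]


Visit 3, enqueue [0]
Visit 0, enqueue [1, 4, 5]
Visit 1, enqueue []
Visit 4, enqueue [2]
Visit 5, enqueue []
Visit 2, enqueue [6]
Visit 6, enqueue []

BFS order: [3, 0, 1, 4, 5, 2, 6]


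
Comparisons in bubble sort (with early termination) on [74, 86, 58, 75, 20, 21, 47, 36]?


Algorithm: bubble sort (with early termination)
Input: [74, 86, 58, 75, 20, 21, 47, 36]
Sorted: [20, 21, 36, 47, 58, 74, 75, 86]

27


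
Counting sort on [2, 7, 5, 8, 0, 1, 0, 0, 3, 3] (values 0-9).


Input: [2, 7, 5, 8, 0, 1, 0, 0, 3, 3]
Counts: [3, 1, 1, 2, 0, 1, 0, 1, 1, 0]

Sorted: [0, 0, 0, 1, 2, 3, 3, 5, 7, 8]


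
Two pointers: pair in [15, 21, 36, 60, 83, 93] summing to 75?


lo=0(15)+hi=5(93)=108
lo=0(15)+hi=4(83)=98
lo=0(15)+hi=3(60)=75

Yes: 15+60=75


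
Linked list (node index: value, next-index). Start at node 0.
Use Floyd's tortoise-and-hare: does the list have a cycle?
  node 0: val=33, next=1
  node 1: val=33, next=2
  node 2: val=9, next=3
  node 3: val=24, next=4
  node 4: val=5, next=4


Floyd's tortoise (slow, +1) and hare (fast, +2):
  init: slow=0, fast=0
  step 1: slow=1, fast=2
  step 2: slow=2, fast=4
  step 3: slow=3, fast=4
  step 4: slow=4, fast=4
  slow == fast at node 4: cycle detected

Cycle: yes


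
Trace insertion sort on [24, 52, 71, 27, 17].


Initial: [24, 52, 71, 27, 17]
Insert 52: [24, 52, 71, 27, 17]
Insert 71: [24, 52, 71, 27, 17]
Insert 27: [24, 27, 52, 71, 17]
Insert 17: [17, 24, 27, 52, 71]

Sorted: [17, 24, 27, 52, 71]


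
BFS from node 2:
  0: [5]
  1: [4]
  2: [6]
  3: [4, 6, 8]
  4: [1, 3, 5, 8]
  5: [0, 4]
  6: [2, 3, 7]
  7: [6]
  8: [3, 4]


Visit 2, enqueue [6]
Visit 6, enqueue [3, 7]
Visit 3, enqueue [4, 8]
Visit 7, enqueue []
Visit 4, enqueue [1, 5]
Visit 8, enqueue []
Visit 1, enqueue []
Visit 5, enqueue [0]
Visit 0, enqueue []

BFS order: [2, 6, 3, 7, 4, 8, 1, 5, 0]


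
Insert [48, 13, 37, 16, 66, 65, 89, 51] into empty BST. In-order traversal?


Insert 48: root
Insert 13: L from 48
Insert 37: L from 48 -> R from 13
Insert 16: L from 48 -> R from 13 -> L from 37
Insert 66: R from 48
Insert 65: R from 48 -> L from 66
Insert 89: R from 48 -> R from 66
Insert 51: R from 48 -> L from 66 -> L from 65

In-order: [13, 16, 37, 48, 51, 65, 66, 89]


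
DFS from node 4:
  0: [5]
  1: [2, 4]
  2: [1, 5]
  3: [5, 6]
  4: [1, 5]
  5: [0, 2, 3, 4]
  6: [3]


Visit 4, push [5, 1]
Visit 1, push [2]
Visit 2, push [5]
Visit 5, push [3, 0]
Visit 0, push []
Visit 3, push [6]
Visit 6, push []

DFS order: [4, 1, 2, 5, 0, 3, 6]


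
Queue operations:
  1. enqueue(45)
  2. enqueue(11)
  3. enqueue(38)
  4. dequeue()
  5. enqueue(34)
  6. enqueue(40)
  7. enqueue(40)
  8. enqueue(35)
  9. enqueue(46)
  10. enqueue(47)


enqueue(45) -> [45]
enqueue(11) -> [45, 11]
enqueue(38) -> [45, 11, 38]
dequeue()->45, [11, 38]
enqueue(34) -> [11, 38, 34]
enqueue(40) -> [11, 38, 34, 40]
enqueue(40) -> [11, 38, 34, 40, 40]
enqueue(35) -> [11, 38, 34, 40, 40, 35]
enqueue(46) -> [11, 38, 34, 40, 40, 35, 46]
enqueue(47) -> [11, 38, 34, 40, 40, 35, 46, 47]

Final queue: [11, 38, 34, 40, 40, 35, 46, 47]


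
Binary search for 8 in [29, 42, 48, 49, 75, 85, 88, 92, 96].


Step 1: lo=0, hi=8, mid=4, val=75
Step 2: lo=0, hi=3, mid=1, val=42
Step 3: lo=0, hi=0, mid=0, val=29

Not found


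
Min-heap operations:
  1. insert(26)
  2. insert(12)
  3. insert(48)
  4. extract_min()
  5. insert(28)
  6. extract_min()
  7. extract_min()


insert(26) -> [26]
insert(12) -> [12, 26]
insert(48) -> [12, 26, 48]
extract_min()->12, [26, 48]
insert(28) -> [26, 48, 28]
extract_min()->26, [28, 48]
extract_min()->28, [48]

Final heap: [48]


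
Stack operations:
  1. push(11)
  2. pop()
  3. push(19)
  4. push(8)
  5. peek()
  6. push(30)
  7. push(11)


push(11) -> [11]
pop()->11, []
push(19) -> [19]
push(8) -> [19, 8]
peek()->8
push(30) -> [19, 8, 30]
push(11) -> [19, 8, 30, 11]

Final stack: [19, 8, 30, 11]


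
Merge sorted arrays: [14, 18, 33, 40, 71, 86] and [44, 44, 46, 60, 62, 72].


Take 14 from A
Take 18 from A
Take 33 from A
Take 40 from A
Take 44 from B
Take 44 from B
Take 46 from B
Take 60 from B
Take 62 from B
Take 71 from A
Take 72 from B

Merged: [14, 18, 33, 40, 44, 44, 46, 60, 62, 71, 72, 86]


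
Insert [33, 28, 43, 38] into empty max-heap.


Insert 33: [33]
Insert 28: [33, 28]
Insert 43: [43, 28, 33]
Insert 38: [43, 38, 33, 28]

Final heap: [43, 38, 33, 28]


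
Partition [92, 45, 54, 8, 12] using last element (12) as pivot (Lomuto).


Pivot: 12
  8 <= 12: swap -> [8, 45, 54, 92, 12]
Place pivot at 1: [8, 12, 54, 92, 45]

Partitioned: [8, 12, 54, 92, 45]


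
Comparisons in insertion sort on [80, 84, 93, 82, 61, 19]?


Algorithm: insertion sort
Input: [80, 84, 93, 82, 61, 19]
Sorted: [19, 61, 80, 82, 84, 93]

14


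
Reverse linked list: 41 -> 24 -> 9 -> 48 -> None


Step 1: curr=41, set curr.next=prev(None) | reversed so far: 41
Step 2: curr=24, set curr.next=prev(41) | reversed so far: 24 -> 41
Step 3: curr=9, set curr.next=prev(24) | reversed so far: 9 -> 24 -> 41
Step 4: curr=48, set curr.next=prev(9) | reversed so far: 48 -> 9 -> 24 -> 41

48 -> 9 -> 24 -> 41 -> None


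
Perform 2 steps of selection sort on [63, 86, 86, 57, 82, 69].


Initial: [63, 86, 86, 57, 82, 69]
Step 1: min=57 at 3
  Swap: [57, 86, 86, 63, 82, 69]
Step 2: min=63 at 3
  Swap: [57, 63, 86, 86, 82, 69]

After 2 steps: [57, 63, 86, 86, 82, 69]


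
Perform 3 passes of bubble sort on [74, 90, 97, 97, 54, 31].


Initial: [74, 90, 97, 97, 54, 31]
Pass 1: [74, 90, 97, 54, 31, 97] (2 swaps)
Pass 2: [74, 90, 54, 31, 97, 97] (2 swaps)
Pass 3: [74, 54, 31, 90, 97, 97] (2 swaps)

After 3 passes: [74, 54, 31, 90, 97, 97]


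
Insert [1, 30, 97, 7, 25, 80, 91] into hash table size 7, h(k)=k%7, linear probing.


Insert 1: h=1 -> slot 1
Insert 30: h=2 -> slot 2
Insert 97: h=6 -> slot 6
Insert 7: h=0 -> slot 0
Insert 25: h=4 -> slot 4
Insert 80: h=3 -> slot 3
Insert 91: h=0, 5 probes -> slot 5

Table: [7, 1, 30, 80, 25, 91, 97]


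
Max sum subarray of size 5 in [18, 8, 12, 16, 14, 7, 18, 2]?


[0:5]: 68
[1:6]: 57
[2:7]: 67
[3:8]: 57

Max: 68 at [0:5]


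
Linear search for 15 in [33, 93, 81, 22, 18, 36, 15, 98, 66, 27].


i=0: 33!=15
i=1: 93!=15
i=2: 81!=15
i=3: 22!=15
i=4: 18!=15
i=5: 36!=15
i=6: 15==15 found!

Found at 6, 7 comps


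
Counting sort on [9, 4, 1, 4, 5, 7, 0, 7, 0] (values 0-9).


Input: [9, 4, 1, 4, 5, 7, 0, 7, 0]
Counts: [2, 1, 0, 0, 2, 1, 0, 2, 0, 1]

Sorted: [0, 0, 1, 4, 4, 5, 7, 7, 9]


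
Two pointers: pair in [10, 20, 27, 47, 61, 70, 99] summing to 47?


lo=0(10)+hi=6(99)=109
lo=0(10)+hi=5(70)=80
lo=0(10)+hi=4(61)=71
lo=0(10)+hi=3(47)=57
lo=0(10)+hi=2(27)=37
lo=1(20)+hi=2(27)=47

Yes: 20+27=47


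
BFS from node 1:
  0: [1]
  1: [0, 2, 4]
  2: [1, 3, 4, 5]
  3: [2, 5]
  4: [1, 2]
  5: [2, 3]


Visit 1, enqueue [0, 2, 4]
Visit 0, enqueue []
Visit 2, enqueue [3, 5]
Visit 4, enqueue []
Visit 3, enqueue []
Visit 5, enqueue []

BFS order: [1, 0, 2, 4, 3, 5]


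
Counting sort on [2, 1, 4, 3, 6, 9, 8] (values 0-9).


Input: [2, 1, 4, 3, 6, 9, 8]
Counts: [0, 1, 1, 1, 1, 0, 1, 0, 1, 1]

Sorted: [1, 2, 3, 4, 6, 8, 9]


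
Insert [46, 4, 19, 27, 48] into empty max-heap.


Insert 46: [46]
Insert 4: [46, 4]
Insert 19: [46, 4, 19]
Insert 27: [46, 27, 19, 4]
Insert 48: [48, 46, 19, 4, 27]

Final heap: [48, 46, 19, 4, 27]


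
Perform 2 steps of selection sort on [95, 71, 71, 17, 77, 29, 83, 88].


Initial: [95, 71, 71, 17, 77, 29, 83, 88]
Step 1: min=17 at 3
  Swap: [17, 71, 71, 95, 77, 29, 83, 88]
Step 2: min=29 at 5
  Swap: [17, 29, 71, 95, 77, 71, 83, 88]

After 2 steps: [17, 29, 71, 95, 77, 71, 83, 88]


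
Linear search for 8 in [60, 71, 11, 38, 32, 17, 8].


i=0: 60!=8
i=1: 71!=8
i=2: 11!=8
i=3: 38!=8
i=4: 32!=8
i=5: 17!=8
i=6: 8==8 found!

Found at 6, 7 comps


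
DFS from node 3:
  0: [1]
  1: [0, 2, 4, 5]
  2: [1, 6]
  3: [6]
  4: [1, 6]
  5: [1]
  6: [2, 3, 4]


Visit 3, push [6]
Visit 6, push [4, 2]
Visit 2, push [1]
Visit 1, push [5, 4, 0]
Visit 0, push []
Visit 4, push []
Visit 5, push []

DFS order: [3, 6, 2, 1, 0, 4, 5]


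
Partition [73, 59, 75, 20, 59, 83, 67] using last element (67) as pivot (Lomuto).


Pivot: 67
  59 <= 67: swap -> [59, 73, 75, 20, 59, 83, 67]
  20 <= 67: swap -> [59, 20, 75, 73, 59, 83, 67]
  59 <= 67: swap -> [59, 20, 59, 73, 75, 83, 67]
Place pivot at 3: [59, 20, 59, 67, 75, 83, 73]

Partitioned: [59, 20, 59, 67, 75, 83, 73]


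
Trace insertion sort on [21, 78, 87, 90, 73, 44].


Initial: [21, 78, 87, 90, 73, 44]
Insert 78: [21, 78, 87, 90, 73, 44]
Insert 87: [21, 78, 87, 90, 73, 44]
Insert 90: [21, 78, 87, 90, 73, 44]
Insert 73: [21, 73, 78, 87, 90, 44]
Insert 44: [21, 44, 73, 78, 87, 90]

Sorted: [21, 44, 73, 78, 87, 90]


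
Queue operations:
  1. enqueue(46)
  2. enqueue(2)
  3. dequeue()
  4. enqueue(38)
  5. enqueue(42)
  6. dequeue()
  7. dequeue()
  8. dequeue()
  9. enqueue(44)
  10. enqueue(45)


enqueue(46) -> [46]
enqueue(2) -> [46, 2]
dequeue()->46, [2]
enqueue(38) -> [2, 38]
enqueue(42) -> [2, 38, 42]
dequeue()->2, [38, 42]
dequeue()->38, [42]
dequeue()->42, []
enqueue(44) -> [44]
enqueue(45) -> [44, 45]

Final queue: [44, 45]


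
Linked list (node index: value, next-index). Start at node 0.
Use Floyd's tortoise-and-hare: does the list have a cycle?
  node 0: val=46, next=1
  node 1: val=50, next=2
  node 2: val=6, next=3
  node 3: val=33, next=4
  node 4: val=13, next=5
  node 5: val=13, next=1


Floyd's tortoise (slow, +1) and hare (fast, +2):
  init: slow=0, fast=0
  step 1: slow=1, fast=2
  step 2: slow=2, fast=4
  step 3: slow=3, fast=1
  step 4: slow=4, fast=3
  step 5: slow=5, fast=5
  slow == fast at node 5: cycle detected

Cycle: yes


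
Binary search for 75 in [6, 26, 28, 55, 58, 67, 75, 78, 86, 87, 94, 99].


Step 1: lo=0, hi=11, mid=5, val=67
Step 2: lo=6, hi=11, mid=8, val=86
Step 3: lo=6, hi=7, mid=6, val=75

Found at index 6


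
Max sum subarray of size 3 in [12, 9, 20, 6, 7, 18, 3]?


[0:3]: 41
[1:4]: 35
[2:5]: 33
[3:6]: 31
[4:7]: 28

Max: 41 at [0:3]


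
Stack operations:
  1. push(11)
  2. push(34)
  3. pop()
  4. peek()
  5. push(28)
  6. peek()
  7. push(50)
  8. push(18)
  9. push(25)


push(11) -> [11]
push(34) -> [11, 34]
pop()->34, [11]
peek()->11
push(28) -> [11, 28]
peek()->28
push(50) -> [11, 28, 50]
push(18) -> [11, 28, 50, 18]
push(25) -> [11, 28, 50, 18, 25]

Final stack: [11, 28, 50, 18, 25]


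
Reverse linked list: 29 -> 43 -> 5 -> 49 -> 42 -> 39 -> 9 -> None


Step 1: curr=29, set curr.next=prev(None) | reversed so far: 29
Step 2: curr=43, set curr.next=prev(29) | reversed so far: 43 -> 29
Step 3: curr=5, set curr.next=prev(43) | reversed so far: 5 -> 43 -> 29
Step 4: curr=49, set curr.next=prev(5) | reversed so far: 49 -> 5 -> 43 -> 29
Step 5: curr=42, set curr.next=prev(49) | reversed so far: 42 -> 49 -> 5 -> 43 -> 29
Step 6: curr=39, set curr.next=prev(42) | reversed so far: 39 -> 42 -> 49 -> 5 -> 43 -> 29
Step 7: curr=9, set curr.next=prev(39) | reversed so far: 9 -> 39 -> 42 -> 49 -> 5 -> 43 -> 29

9 -> 39 -> 42 -> 49 -> 5 -> 43 -> 29 -> None


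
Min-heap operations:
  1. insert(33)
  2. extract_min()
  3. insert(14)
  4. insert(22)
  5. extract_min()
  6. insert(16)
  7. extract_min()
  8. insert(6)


insert(33) -> [33]
extract_min()->33, []
insert(14) -> [14]
insert(22) -> [14, 22]
extract_min()->14, [22]
insert(16) -> [16, 22]
extract_min()->16, [22]
insert(6) -> [6, 22]

Final heap: [6, 22]


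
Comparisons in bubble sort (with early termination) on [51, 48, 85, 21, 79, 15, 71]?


Algorithm: bubble sort (with early termination)
Input: [51, 48, 85, 21, 79, 15, 71]
Sorted: [15, 21, 48, 51, 71, 79, 85]

21


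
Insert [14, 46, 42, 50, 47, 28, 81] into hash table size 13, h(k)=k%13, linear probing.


Insert 14: h=1 -> slot 1
Insert 46: h=7 -> slot 7
Insert 42: h=3 -> slot 3
Insert 50: h=11 -> slot 11
Insert 47: h=8 -> slot 8
Insert 28: h=2 -> slot 2
Insert 81: h=3, 1 probes -> slot 4

Table: [None, 14, 28, 42, 81, None, None, 46, 47, None, None, 50, None]


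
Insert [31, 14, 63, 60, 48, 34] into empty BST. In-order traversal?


Insert 31: root
Insert 14: L from 31
Insert 63: R from 31
Insert 60: R from 31 -> L from 63
Insert 48: R from 31 -> L from 63 -> L from 60
Insert 34: R from 31 -> L from 63 -> L from 60 -> L from 48

In-order: [14, 31, 34, 48, 60, 63]


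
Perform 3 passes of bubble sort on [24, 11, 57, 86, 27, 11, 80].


Initial: [24, 11, 57, 86, 27, 11, 80]
Pass 1: [11, 24, 57, 27, 11, 80, 86] (4 swaps)
Pass 2: [11, 24, 27, 11, 57, 80, 86] (2 swaps)
Pass 3: [11, 24, 11, 27, 57, 80, 86] (1 swaps)

After 3 passes: [11, 24, 11, 27, 57, 80, 86]


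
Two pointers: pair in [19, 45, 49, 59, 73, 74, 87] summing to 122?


lo=0(19)+hi=6(87)=106
lo=1(45)+hi=6(87)=132
lo=1(45)+hi=5(74)=119
lo=2(49)+hi=5(74)=123
lo=2(49)+hi=4(73)=122

Yes: 49+73=122


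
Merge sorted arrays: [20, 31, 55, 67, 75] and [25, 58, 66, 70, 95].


Take 20 from A
Take 25 from B
Take 31 from A
Take 55 from A
Take 58 from B
Take 66 from B
Take 67 from A
Take 70 from B
Take 75 from A

Merged: [20, 25, 31, 55, 58, 66, 67, 70, 75, 95]


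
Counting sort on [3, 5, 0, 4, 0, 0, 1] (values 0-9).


Input: [3, 5, 0, 4, 0, 0, 1]
Counts: [3, 1, 0, 1, 1, 1, 0, 0, 0, 0]

Sorted: [0, 0, 0, 1, 3, 4, 5]


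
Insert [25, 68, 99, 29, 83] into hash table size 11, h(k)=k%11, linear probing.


Insert 25: h=3 -> slot 3
Insert 68: h=2 -> slot 2
Insert 99: h=0 -> slot 0
Insert 29: h=7 -> slot 7
Insert 83: h=6 -> slot 6

Table: [99, None, 68, 25, None, None, 83, 29, None, None, None]


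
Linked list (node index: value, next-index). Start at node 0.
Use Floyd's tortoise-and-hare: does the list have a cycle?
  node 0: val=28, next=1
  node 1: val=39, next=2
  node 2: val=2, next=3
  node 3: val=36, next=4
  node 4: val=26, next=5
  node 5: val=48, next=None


Floyd's tortoise (slow, +1) and hare (fast, +2):
  init: slow=0, fast=0
  step 1: slow=1, fast=2
  step 2: slow=2, fast=4
  step 3: fast 4->5->None, no cycle

Cycle: no


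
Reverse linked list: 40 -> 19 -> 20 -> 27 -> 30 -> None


Step 1: curr=40, set curr.next=prev(None) | reversed so far: 40
Step 2: curr=19, set curr.next=prev(40) | reversed so far: 19 -> 40
Step 3: curr=20, set curr.next=prev(19) | reversed so far: 20 -> 19 -> 40
Step 4: curr=27, set curr.next=prev(20) | reversed so far: 27 -> 20 -> 19 -> 40
Step 5: curr=30, set curr.next=prev(27) | reversed so far: 30 -> 27 -> 20 -> 19 -> 40

30 -> 27 -> 20 -> 19 -> 40 -> None


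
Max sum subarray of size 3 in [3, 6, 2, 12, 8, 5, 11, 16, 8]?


[0:3]: 11
[1:4]: 20
[2:5]: 22
[3:6]: 25
[4:7]: 24
[5:8]: 32
[6:9]: 35

Max: 35 at [6:9]


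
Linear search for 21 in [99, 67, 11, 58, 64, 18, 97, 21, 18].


i=0: 99!=21
i=1: 67!=21
i=2: 11!=21
i=3: 58!=21
i=4: 64!=21
i=5: 18!=21
i=6: 97!=21
i=7: 21==21 found!

Found at 7, 8 comps


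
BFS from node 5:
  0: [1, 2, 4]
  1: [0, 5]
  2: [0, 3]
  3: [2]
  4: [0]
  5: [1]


Visit 5, enqueue [1]
Visit 1, enqueue [0]
Visit 0, enqueue [2, 4]
Visit 2, enqueue [3]
Visit 4, enqueue []
Visit 3, enqueue []

BFS order: [5, 1, 0, 2, 4, 3]


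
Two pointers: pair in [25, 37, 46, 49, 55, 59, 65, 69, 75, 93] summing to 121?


lo=0(25)+hi=9(93)=118
lo=1(37)+hi=9(93)=130
lo=1(37)+hi=8(75)=112
lo=2(46)+hi=8(75)=121

Yes: 46+75=121


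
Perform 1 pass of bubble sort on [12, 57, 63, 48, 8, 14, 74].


Initial: [12, 57, 63, 48, 8, 14, 74]
Pass 1: [12, 57, 48, 8, 14, 63, 74] (3 swaps)

After 1 pass: [12, 57, 48, 8, 14, 63, 74]


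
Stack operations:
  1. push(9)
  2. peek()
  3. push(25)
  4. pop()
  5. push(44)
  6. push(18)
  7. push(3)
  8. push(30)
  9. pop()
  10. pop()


push(9) -> [9]
peek()->9
push(25) -> [9, 25]
pop()->25, [9]
push(44) -> [9, 44]
push(18) -> [9, 44, 18]
push(3) -> [9, 44, 18, 3]
push(30) -> [9, 44, 18, 3, 30]
pop()->30, [9, 44, 18, 3]
pop()->3, [9, 44, 18]

Final stack: [9, 44, 18]


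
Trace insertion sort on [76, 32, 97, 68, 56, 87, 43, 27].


Initial: [76, 32, 97, 68, 56, 87, 43, 27]
Insert 32: [32, 76, 97, 68, 56, 87, 43, 27]
Insert 97: [32, 76, 97, 68, 56, 87, 43, 27]
Insert 68: [32, 68, 76, 97, 56, 87, 43, 27]
Insert 56: [32, 56, 68, 76, 97, 87, 43, 27]
Insert 87: [32, 56, 68, 76, 87, 97, 43, 27]
Insert 43: [32, 43, 56, 68, 76, 87, 97, 27]
Insert 27: [27, 32, 43, 56, 68, 76, 87, 97]

Sorted: [27, 32, 43, 56, 68, 76, 87, 97]


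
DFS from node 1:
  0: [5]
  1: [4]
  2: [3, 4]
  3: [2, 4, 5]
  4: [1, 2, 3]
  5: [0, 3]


Visit 1, push [4]
Visit 4, push [3, 2]
Visit 2, push [3]
Visit 3, push [5]
Visit 5, push [0]
Visit 0, push []

DFS order: [1, 4, 2, 3, 5, 0]


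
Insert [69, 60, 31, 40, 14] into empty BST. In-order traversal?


Insert 69: root
Insert 60: L from 69
Insert 31: L from 69 -> L from 60
Insert 40: L from 69 -> L from 60 -> R from 31
Insert 14: L from 69 -> L from 60 -> L from 31

In-order: [14, 31, 40, 60, 69]


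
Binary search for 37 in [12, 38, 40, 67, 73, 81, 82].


Step 1: lo=0, hi=6, mid=3, val=67
Step 2: lo=0, hi=2, mid=1, val=38
Step 3: lo=0, hi=0, mid=0, val=12

Not found


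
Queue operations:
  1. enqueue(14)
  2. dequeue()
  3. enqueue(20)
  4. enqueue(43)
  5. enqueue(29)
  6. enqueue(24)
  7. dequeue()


enqueue(14) -> [14]
dequeue()->14, []
enqueue(20) -> [20]
enqueue(43) -> [20, 43]
enqueue(29) -> [20, 43, 29]
enqueue(24) -> [20, 43, 29, 24]
dequeue()->20, [43, 29, 24]

Final queue: [43, 29, 24]


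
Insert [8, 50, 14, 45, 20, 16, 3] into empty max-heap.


Insert 8: [8]
Insert 50: [50, 8]
Insert 14: [50, 8, 14]
Insert 45: [50, 45, 14, 8]
Insert 20: [50, 45, 14, 8, 20]
Insert 16: [50, 45, 16, 8, 20, 14]
Insert 3: [50, 45, 16, 8, 20, 14, 3]

Final heap: [50, 45, 16, 8, 20, 14, 3]


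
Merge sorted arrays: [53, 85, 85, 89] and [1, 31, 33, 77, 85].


Take 1 from B
Take 31 from B
Take 33 from B
Take 53 from A
Take 77 from B
Take 85 from A
Take 85 from A
Take 85 from B

Merged: [1, 31, 33, 53, 77, 85, 85, 85, 89]


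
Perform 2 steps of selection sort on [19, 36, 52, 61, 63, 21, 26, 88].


Initial: [19, 36, 52, 61, 63, 21, 26, 88]
Step 1: min=19 at 0
  Swap: [19, 36, 52, 61, 63, 21, 26, 88]
Step 2: min=21 at 5
  Swap: [19, 21, 52, 61, 63, 36, 26, 88]

After 2 steps: [19, 21, 52, 61, 63, 36, 26, 88]


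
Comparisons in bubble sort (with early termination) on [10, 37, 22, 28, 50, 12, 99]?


Algorithm: bubble sort (with early termination)
Input: [10, 37, 22, 28, 50, 12, 99]
Sorted: [10, 12, 22, 28, 37, 50, 99]

20


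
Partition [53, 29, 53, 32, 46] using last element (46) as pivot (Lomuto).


Pivot: 46
  29 <= 46: swap -> [29, 53, 53, 32, 46]
  32 <= 46: swap -> [29, 32, 53, 53, 46]
Place pivot at 2: [29, 32, 46, 53, 53]

Partitioned: [29, 32, 46, 53, 53]


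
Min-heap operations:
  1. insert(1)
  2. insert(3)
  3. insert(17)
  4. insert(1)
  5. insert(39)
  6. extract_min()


insert(1) -> [1]
insert(3) -> [1, 3]
insert(17) -> [1, 3, 17]
insert(1) -> [1, 1, 17, 3]
insert(39) -> [1, 1, 17, 3, 39]
extract_min()->1, [1, 3, 17, 39]

Final heap: [1, 3, 17, 39]


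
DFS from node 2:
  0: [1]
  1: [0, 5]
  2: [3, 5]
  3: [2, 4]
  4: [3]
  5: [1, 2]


Visit 2, push [5, 3]
Visit 3, push [4]
Visit 4, push []
Visit 5, push [1]
Visit 1, push [0]
Visit 0, push []

DFS order: [2, 3, 4, 5, 1, 0]


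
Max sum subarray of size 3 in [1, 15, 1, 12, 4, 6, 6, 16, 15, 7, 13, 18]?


[0:3]: 17
[1:4]: 28
[2:5]: 17
[3:6]: 22
[4:7]: 16
[5:8]: 28
[6:9]: 37
[7:10]: 38
[8:11]: 35
[9:12]: 38

Max: 38 at [7:10]


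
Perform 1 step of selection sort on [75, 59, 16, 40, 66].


Initial: [75, 59, 16, 40, 66]
Step 1: min=16 at 2
  Swap: [16, 59, 75, 40, 66]

After 1 step: [16, 59, 75, 40, 66]


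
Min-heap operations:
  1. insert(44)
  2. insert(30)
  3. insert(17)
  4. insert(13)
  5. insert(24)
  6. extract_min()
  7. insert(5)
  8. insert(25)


insert(44) -> [44]
insert(30) -> [30, 44]
insert(17) -> [17, 44, 30]
insert(13) -> [13, 17, 30, 44]
insert(24) -> [13, 17, 30, 44, 24]
extract_min()->13, [17, 24, 30, 44]
insert(5) -> [5, 17, 30, 44, 24]
insert(25) -> [5, 17, 25, 44, 24, 30]

Final heap: [5, 17, 25, 44, 24, 30]


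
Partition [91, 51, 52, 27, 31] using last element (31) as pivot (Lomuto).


Pivot: 31
  27 <= 31: swap -> [27, 51, 52, 91, 31]
Place pivot at 1: [27, 31, 52, 91, 51]

Partitioned: [27, 31, 52, 91, 51]


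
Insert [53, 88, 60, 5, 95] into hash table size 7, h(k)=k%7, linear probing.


Insert 53: h=4 -> slot 4
Insert 88: h=4, 1 probes -> slot 5
Insert 60: h=4, 2 probes -> slot 6
Insert 5: h=5, 2 probes -> slot 0
Insert 95: h=4, 4 probes -> slot 1

Table: [5, 95, None, None, 53, 88, 60]


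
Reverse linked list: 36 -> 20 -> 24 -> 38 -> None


Step 1: curr=36, set curr.next=prev(None) | reversed so far: 36
Step 2: curr=20, set curr.next=prev(36) | reversed so far: 20 -> 36
Step 3: curr=24, set curr.next=prev(20) | reversed so far: 24 -> 20 -> 36
Step 4: curr=38, set curr.next=prev(24) | reversed so far: 38 -> 24 -> 20 -> 36

38 -> 24 -> 20 -> 36 -> None


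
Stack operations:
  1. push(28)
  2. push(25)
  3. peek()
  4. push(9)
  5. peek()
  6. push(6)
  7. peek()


push(28) -> [28]
push(25) -> [28, 25]
peek()->25
push(9) -> [28, 25, 9]
peek()->9
push(6) -> [28, 25, 9, 6]
peek()->6

Final stack: [28, 25, 9, 6]


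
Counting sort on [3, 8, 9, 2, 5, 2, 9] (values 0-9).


Input: [3, 8, 9, 2, 5, 2, 9]
Counts: [0, 0, 2, 1, 0, 1, 0, 0, 1, 2]

Sorted: [2, 2, 3, 5, 8, 9, 9]


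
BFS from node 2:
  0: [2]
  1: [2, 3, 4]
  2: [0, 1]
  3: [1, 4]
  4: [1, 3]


Visit 2, enqueue [0, 1]
Visit 0, enqueue []
Visit 1, enqueue [3, 4]
Visit 3, enqueue []
Visit 4, enqueue []

BFS order: [2, 0, 1, 3, 4]


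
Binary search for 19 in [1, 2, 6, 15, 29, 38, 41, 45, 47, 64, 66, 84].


Step 1: lo=0, hi=11, mid=5, val=38
Step 2: lo=0, hi=4, mid=2, val=6
Step 3: lo=3, hi=4, mid=3, val=15
Step 4: lo=4, hi=4, mid=4, val=29

Not found


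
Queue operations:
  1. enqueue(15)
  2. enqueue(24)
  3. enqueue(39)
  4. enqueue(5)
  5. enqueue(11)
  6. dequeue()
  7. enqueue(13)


enqueue(15) -> [15]
enqueue(24) -> [15, 24]
enqueue(39) -> [15, 24, 39]
enqueue(5) -> [15, 24, 39, 5]
enqueue(11) -> [15, 24, 39, 5, 11]
dequeue()->15, [24, 39, 5, 11]
enqueue(13) -> [24, 39, 5, 11, 13]

Final queue: [24, 39, 5, 11, 13]


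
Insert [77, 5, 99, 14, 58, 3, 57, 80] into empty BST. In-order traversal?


Insert 77: root
Insert 5: L from 77
Insert 99: R from 77
Insert 14: L from 77 -> R from 5
Insert 58: L from 77 -> R from 5 -> R from 14
Insert 3: L from 77 -> L from 5
Insert 57: L from 77 -> R from 5 -> R from 14 -> L from 58
Insert 80: R from 77 -> L from 99

In-order: [3, 5, 14, 57, 58, 77, 80, 99]


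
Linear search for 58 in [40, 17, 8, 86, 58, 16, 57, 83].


i=0: 40!=58
i=1: 17!=58
i=2: 8!=58
i=3: 86!=58
i=4: 58==58 found!

Found at 4, 5 comps


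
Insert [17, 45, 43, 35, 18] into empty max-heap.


Insert 17: [17]
Insert 45: [45, 17]
Insert 43: [45, 17, 43]
Insert 35: [45, 35, 43, 17]
Insert 18: [45, 35, 43, 17, 18]

Final heap: [45, 35, 43, 17, 18]


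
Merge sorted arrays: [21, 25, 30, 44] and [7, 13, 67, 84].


Take 7 from B
Take 13 from B
Take 21 from A
Take 25 from A
Take 30 from A
Take 44 from A

Merged: [7, 13, 21, 25, 30, 44, 67, 84]


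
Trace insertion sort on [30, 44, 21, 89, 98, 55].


Initial: [30, 44, 21, 89, 98, 55]
Insert 44: [30, 44, 21, 89, 98, 55]
Insert 21: [21, 30, 44, 89, 98, 55]
Insert 89: [21, 30, 44, 89, 98, 55]
Insert 98: [21, 30, 44, 89, 98, 55]
Insert 55: [21, 30, 44, 55, 89, 98]

Sorted: [21, 30, 44, 55, 89, 98]


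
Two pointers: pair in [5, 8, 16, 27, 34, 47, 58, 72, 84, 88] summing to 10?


lo=0(5)+hi=9(88)=93
lo=0(5)+hi=8(84)=89
lo=0(5)+hi=7(72)=77
lo=0(5)+hi=6(58)=63
lo=0(5)+hi=5(47)=52
lo=0(5)+hi=4(34)=39
lo=0(5)+hi=3(27)=32
lo=0(5)+hi=2(16)=21
lo=0(5)+hi=1(8)=13

No pair found


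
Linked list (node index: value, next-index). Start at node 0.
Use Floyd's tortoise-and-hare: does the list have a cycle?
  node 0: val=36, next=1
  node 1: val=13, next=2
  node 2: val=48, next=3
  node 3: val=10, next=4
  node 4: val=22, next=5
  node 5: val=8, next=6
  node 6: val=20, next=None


Floyd's tortoise (slow, +1) and hare (fast, +2):
  init: slow=0, fast=0
  step 1: slow=1, fast=2
  step 2: slow=2, fast=4
  step 3: slow=3, fast=6
  step 4: fast -> None, no cycle

Cycle: no


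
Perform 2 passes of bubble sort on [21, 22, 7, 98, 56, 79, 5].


Initial: [21, 22, 7, 98, 56, 79, 5]
Pass 1: [21, 7, 22, 56, 79, 5, 98] (4 swaps)
Pass 2: [7, 21, 22, 56, 5, 79, 98] (2 swaps)

After 2 passes: [7, 21, 22, 56, 5, 79, 98]


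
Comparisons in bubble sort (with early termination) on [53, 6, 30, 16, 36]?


Algorithm: bubble sort (with early termination)
Input: [53, 6, 30, 16, 36]
Sorted: [6, 16, 30, 36, 53]

9


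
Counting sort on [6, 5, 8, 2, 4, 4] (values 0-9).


Input: [6, 5, 8, 2, 4, 4]
Counts: [0, 0, 1, 0, 2, 1, 1, 0, 1, 0]

Sorted: [2, 4, 4, 5, 6, 8]


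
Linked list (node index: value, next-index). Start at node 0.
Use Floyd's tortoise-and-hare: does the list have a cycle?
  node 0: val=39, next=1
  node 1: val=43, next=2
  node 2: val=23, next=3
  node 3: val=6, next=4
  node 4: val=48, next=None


Floyd's tortoise (slow, +1) and hare (fast, +2):
  init: slow=0, fast=0
  step 1: slow=1, fast=2
  step 2: slow=2, fast=4
  step 3: fast -> None, no cycle

Cycle: no


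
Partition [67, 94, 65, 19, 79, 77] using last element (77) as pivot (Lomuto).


Pivot: 77
  67 <= 77: advance i (no swap)
  65 <= 77: swap -> [67, 65, 94, 19, 79, 77]
  19 <= 77: swap -> [67, 65, 19, 94, 79, 77]
Place pivot at 3: [67, 65, 19, 77, 79, 94]

Partitioned: [67, 65, 19, 77, 79, 94]


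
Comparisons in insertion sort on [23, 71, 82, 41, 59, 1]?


Algorithm: insertion sort
Input: [23, 71, 82, 41, 59, 1]
Sorted: [1, 23, 41, 59, 71, 82]

13


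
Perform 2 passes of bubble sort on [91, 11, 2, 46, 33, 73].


Initial: [91, 11, 2, 46, 33, 73]
Pass 1: [11, 2, 46, 33, 73, 91] (5 swaps)
Pass 2: [2, 11, 33, 46, 73, 91] (2 swaps)

After 2 passes: [2, 11, 33, 46, 73, 91]


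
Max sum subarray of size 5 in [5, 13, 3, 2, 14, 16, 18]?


[0:5]: 37
[1:6]: 48
[2:7]: 53

Max: 53 at [2:7]


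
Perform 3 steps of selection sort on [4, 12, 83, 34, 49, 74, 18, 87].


Initial: [4, 12, 83, 34, 49, 74, 18, 87]
Step 1: min=4 at 0
  Swap: [4, 12, 83, 34, 49, 74, 18, 87]
Step 2: min=12 at 1
  Swap: [4, 12, 83, 34, 49, 74, 18, 87]
Step 3: min=18 at 6
  Swap: [4, 12, 18, 34, 49, 74, 83, 87]

After 3 steps: [4, 12, 18, 34, 49, 74, 83, 87]


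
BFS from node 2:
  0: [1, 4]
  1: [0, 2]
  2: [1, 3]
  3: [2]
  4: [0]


Visit 2, enqueue [1, 3]
Visit 1, enqueue [0]
Visit 3, enqueue []
Visit 0, enqueue [4]
Visit 4, enqueue []

BFS order: [2, 1, 3, 0, 4]


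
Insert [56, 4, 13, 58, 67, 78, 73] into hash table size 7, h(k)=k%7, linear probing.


Insert 56: h=0 -> slot 0
Insert 4: h=4 -> slot 4
Insert 13: h=6 -> slot 6
Insert 58: h=2 -> slot 2
Insert 67: h=4, 1 probes -> slot 5
Insert 78: h=1 -> slot 1
Insert 73: h=3 -> slot 3

Table: [56, 78, 58, 73, 4, 67, 13]


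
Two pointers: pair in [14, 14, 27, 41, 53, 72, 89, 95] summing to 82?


lo=0(14)+hi=7(95)=109
lo=0(14)+hi=6(89)=103
lo=0(14)+hi=5(72)=86
lo=0(14)+hi=4(53)=67
lo=1(14)+hi=4(53)=67
lo=2(27)+hi=4(53)=80
lo=3(41)+hi=4(53)=94

No pair found


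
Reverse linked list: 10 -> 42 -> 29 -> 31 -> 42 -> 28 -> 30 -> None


Step 1: curr=10, set curr.next=prev(None) | reversed so far: 10
Step 2: curr=42, set curr.next=prev(10) | reversed so far: 42 -> 10
Step 3: curr=29, set curr.next=prev(42) | reversed so far: 29 -> 42 -> 10
Step 4: curr=31, set curr.next=prev(29) | reversed so far: 31 -> 29 -> 42 -> 10
Step 5: curr=42, set curr.next=prev(31) | reversed so far: 42 -> 31 -> 29 -> 42 -> 10
Step 6: curr=28, set curr.next=prev(42) | reversed so far: 28 -> 42 -> 31 -> 29 -> 42 -> 10
Step 7: curr=30, set curr.next=prev(28) | reversed so far: 30 -> 28 -> 42 -> 31 -> 29 -> 42 -> 10

30 -> 28 -> 42 -> 31 -> 29 -> 42 -> 10 -> None


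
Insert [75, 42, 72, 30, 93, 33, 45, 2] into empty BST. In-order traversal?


Insert 75: root
Insert 42: L from 75
Insert 72: L from 75 -> R from 42
Insert 30: L from 75 -> L from 42
Insert 93: R from 75
Insert 33: L from 75 -> L from 42 -> R from 30
Insert 45: L from 75 -> R from 42 -> L from 72
Insert 2: L from 75 -> L from 42 -> L from 30

In-order: [2, 30, 33, 42, 45, 72, 75, 93]


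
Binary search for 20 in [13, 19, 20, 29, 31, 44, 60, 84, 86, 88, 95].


Step 1: lo=0, hi=10, mid=5, val=44
Step 2: lo=0, hi=4, mid=2, val=20

Found at index 2


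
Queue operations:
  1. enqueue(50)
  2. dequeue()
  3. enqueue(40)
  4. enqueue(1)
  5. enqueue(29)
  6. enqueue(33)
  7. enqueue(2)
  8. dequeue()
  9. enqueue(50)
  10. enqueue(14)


enqueue(50) -> [50]
dequeue()->50, []
enqueue(40) -> [40]
enqueue(1) -> [40, 1]
enqueue(29) -> [40, 1, 29]
enqueue(33) -> [40, 1, 29, 33]
enqueue(2) -> [40, 1, 29, 33, 2]
dequeue()->40, [1, 29, 33, 2]
enqueue(50) -> [1, 29, 33, 2, 50]
enqueue(14) -> [1, 29, 33, 2, 50, 14]

Final queue: [1, 29, 33, 2, 50, 14]


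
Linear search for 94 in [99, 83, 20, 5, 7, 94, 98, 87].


i=0: 99!=94
i=1: 83!=94
i=2: 20!=94
i=3: 5!=94
i=4: 7!=94
i=5: 94==94 found!

Found at 5, 6 comps


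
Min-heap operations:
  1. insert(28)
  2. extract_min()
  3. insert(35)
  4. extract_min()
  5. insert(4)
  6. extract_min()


insert(28) -> [28]
extract_min()->28, []
insert(35) -> [35]
extract_min()->35, []
insert(4) -> [4]
extract_min()->4, []

Final heap: []


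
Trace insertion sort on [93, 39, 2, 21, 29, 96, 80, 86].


Initial: [93, 39, 2, 21, 29, 96, 80, 86]
Insert 39: [39, 93, 2, 21, 29, 96, 80, 86]
Insert 2: [2, 39, 93, 21, 29, 96, 80, 86]
Insert 21: [2, 21, 39, 93, 29, 96, 80, 86]
Insert 29: [2, 21, 29, 39, 93, 96, 80, 86]
Insert 96: [2, 21, 29, 39, 93, 96, 80, 86]
Insert 80: [2, 21, 29, 39, 80, 93, 96, 86]
Insert 86: [2, 21, 29, 39, 80, 86, 93, 96]

Sorted: [2, 21, 29, 39, 80, 86, 93, 96]


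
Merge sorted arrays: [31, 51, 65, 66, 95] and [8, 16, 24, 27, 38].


Take 8 from B
Take 16 from B
Take 24 from B
Take 27 from B
Take 31 from A
Take 38 from B

Merged: [8, 16, 24, 27, 31, 38, 51, 65, 66, 95]


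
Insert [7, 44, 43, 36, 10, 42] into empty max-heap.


Insert 7: [7]
Insert 44: [44, 7]
Insert 43: [44, 7, 43]
Insert 36: [44, 36, 43, 7]
Insert 10: [44, 36, 43, 7, 10]
Insert 42: [44, 36, 43, 7, 10, 42]

Final heap: [44, 36, 43, 7, 10, 42]


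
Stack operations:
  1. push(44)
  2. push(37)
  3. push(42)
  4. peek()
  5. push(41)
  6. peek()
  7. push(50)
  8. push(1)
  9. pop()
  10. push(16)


push(44) -> [44]
push(37) -> [44, 37]
push(42) -> [44, 37, 42]
peek()->42
push(41) -> [44, 37, 42, 41]
peek()->41
push(50) -> [44, 37, 42, 41, 50]
push(1) -> [44, 37, 42, 41, 50, 1]
pop()->1, [44, 37, 42, 41, 50]
push(16) -> [44, 37, 42, 41, 50, 16]

Final stack: [44, 37, 42, 41, 50, 16]


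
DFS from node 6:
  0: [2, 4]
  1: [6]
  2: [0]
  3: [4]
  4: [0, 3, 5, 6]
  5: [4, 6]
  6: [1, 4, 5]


Visit 6, push [5, 4, 1]
Visit 1, push []
Visit 4, push [5, 3, 0]
Visit 0, push [2]
Visit 2, push []
Visit 3, push []
Visit 5, push []

DFS order: [6, 1, 4, 0, 2, 3, 5]


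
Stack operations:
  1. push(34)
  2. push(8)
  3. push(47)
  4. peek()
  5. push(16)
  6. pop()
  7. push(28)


push(34) -> [34]
push(8) -> [34, 8]
push(47) -> [34, 8, 47]
peek()->47
push(16) -> [34, 8, 47, 16]
pop()->16, [34, 8, 47]
push(28) -> [34, 8, 47, 28]

Final stack: [34, 8, 47, 28]


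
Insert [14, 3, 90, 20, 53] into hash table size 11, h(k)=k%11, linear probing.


Insert 14: h=3 -> slot 3
Insert 3: h=3, 1 probes -> slot 4
Insert 90: h=2 -> slot 2
Insert 20: h=9 -> slot 9
Insert 53: h=9, 1 probes -> slot 10

Table: [None, None, 90, 14, 3, None, None, None, None, 20, 53]


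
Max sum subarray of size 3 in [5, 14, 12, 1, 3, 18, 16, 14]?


[0:3]: 31
[1:4]: 27
[2:5]: 16
[3:6]: 22
[4:7]: 37
[5:8]: 48

Max: 48 at [5:8]


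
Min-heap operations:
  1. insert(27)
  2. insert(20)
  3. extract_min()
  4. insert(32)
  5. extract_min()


insert(27) -> [27]
insert(20) -> [20, 27]
extract_min()->20, [27]
insert(32) -> [27, 32]
extract_min()->27, [32]

Final heap: [32]


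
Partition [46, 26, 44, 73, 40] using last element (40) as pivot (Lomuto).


Pivot: 40
  26 <= 40: swap -> [26, 46, 44, 73, 40]
Place pivot at 1: [26, 40, 44, 73, 46]

Partitioned: [26, 40, 44, 73, 46]


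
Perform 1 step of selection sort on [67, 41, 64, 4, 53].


Initial: [67, 41, 64, 4, 53]
Step 1: min=4 at 3
  Swap: [4, 41, 64, 67, 53]

After 1 step: [4, 41, 64, 67, 53]


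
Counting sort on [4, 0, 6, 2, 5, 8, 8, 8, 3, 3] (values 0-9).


Input: [4, 0, 6, 2, 5, 8, 8, 8, 3, 3]
Counts: [1, 0, 1, 2, 1, 1, 1, 0, 3, 0]

Sorted: [0, 2, 3, 3, 4, 5, 6, 8, 8, 8]


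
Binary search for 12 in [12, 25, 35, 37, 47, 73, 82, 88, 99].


Step 1: lo=0, hi=8, mid=4, val=47
Step 2: lo=0, hi=3, mid=1, val=25
Step 3: lo=0, hi=0, mid=0, val=12

Found at index 0


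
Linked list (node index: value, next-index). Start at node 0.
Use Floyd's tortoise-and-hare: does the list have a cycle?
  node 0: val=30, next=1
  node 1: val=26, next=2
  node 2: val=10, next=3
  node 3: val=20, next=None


Floyd's tortoise (slow, +1) and hare (fast, +2):
  init: slow=0, fast=0
  step 1: slow=1, fast=2
  step 2: fast 2->3->None, no cycle

Cycle: no


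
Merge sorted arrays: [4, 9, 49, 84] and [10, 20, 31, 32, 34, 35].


Take 4 from A
Take 9 from A
Take 10 from B
Take 20 from B
Take 31 from B
Take 32 from B
Take 34 from B
Take 35 from B

Merged: [4, 9, 10, 20, 31, 32, 34, 35, 49, 84]


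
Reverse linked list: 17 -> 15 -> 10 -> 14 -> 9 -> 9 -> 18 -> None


Step 1: curr=17, set curr.next=prev(None) | reversed so far: 17
Step 2: curr=15, set curr.next=prev(17) | reversed so far: 15 -> 17
Step 3: curr=10, set curr.next=prev(15) | reversed so far: 10 -> 15 -> 17
Step 4: curr=14, set curr.next=prev(10) | reversed so far: 14 -> 10 -> 15 -> 17
Step 5: curr=9, set curr.next=prev(14) | reversed so far: 9 -> 14 -> 10 -> 15 -> 17
Step 6: curr=9, set curr.next=prev(9) | reversed so far: 9 -> 9 -> 14 -> 10 -> 15 -> 17
Step 7: curr=18, set curr.next=prev(9) | reversed so far: 18 -> 9 -> 9 -> 14 -> 10 -> 15 -> 17

18 -> 9 -> 9 -> 14 -> 10 -> 15 -> 17 -> None


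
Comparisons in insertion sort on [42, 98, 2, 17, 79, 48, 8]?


Algorithm: insertion sort
Input: [42, 98, 2, 17, 79, 48, 8]
Sorted: [2, 8, 17, 42, 48, 79, 98]

17


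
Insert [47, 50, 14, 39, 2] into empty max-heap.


Insert 47: [47]
Insert 50: [50, 47]
Insert 14: [50, 47, 14]
Insert 39: [50, 47, 14, 39]
Insert 2: [50, 47, 14, 39, 2]

Final heap: [50, 47, 14, 39, 2]


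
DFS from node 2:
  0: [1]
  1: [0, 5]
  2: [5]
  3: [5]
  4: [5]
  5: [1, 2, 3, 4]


Visit 2, push [5]
Visit 5, push [4, 3, 1]
Visit 1, push [0]
Visit 0, push []
Visit 3, push []
Visit 4, push []

DFS order: [2, 5, 1, 0, 3, 4]


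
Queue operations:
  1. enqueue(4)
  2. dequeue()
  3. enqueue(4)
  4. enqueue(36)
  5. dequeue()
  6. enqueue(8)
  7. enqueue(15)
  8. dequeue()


enqueue(4) -> [4]
dequeue()->4, []
enqueue(4) -> [4]
enqueue(36) -> [4, 36]
dequeue()->4, [36]
enqueue(8) -> [36, 8]
enqueue(15) -> [36, 8, 15]
dequeue()->36, [8, 15]

Final queue: [8, 15]


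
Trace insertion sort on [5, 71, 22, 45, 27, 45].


Initial: [5, 71, 22, 45, 27, 45]
Insert 71: [5, 71, 22, 45, 27, 45]
Insert 22: [5, 22, 71, 45, 27, 45]
Insert 45: [5, 22, 45, 71, 27, 45]
Insert 27: [5, 22, 27, 45, 71, 45]
Insert 45: [5, 22, 27, 45, 45, 71]

Sorted: [5, 22, 27, 45, 45, 71]


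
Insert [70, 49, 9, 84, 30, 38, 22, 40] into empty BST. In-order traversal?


Insert 70: root
Insert 49: L from 70
Insert 9: L from 70 -> L from 49
Insert 84: R from 70
Insert 30: L from 70 -> L from 49 -> R from 9
Insert 38: L from 70 -> L from 49 -> R from 9 -> R from 30
Insert 22: L from 70 -> L from 49 -> R from 9 -> L from 30
Insert 40: L from 70 -> L from 49 -> R from 9 -> R from 30 -> R from 38

In-order: [9, 22, 30, 38, 40, 49, 70, 84]


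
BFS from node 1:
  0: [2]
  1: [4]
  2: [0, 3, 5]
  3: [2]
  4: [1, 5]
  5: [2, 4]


Visit 1, enqueue [4]
Visit 4, enqueue [5]
Visit 5, enqueue [2]
Visit 2, enqueue [0, 3]
Visit 0, enqueue []
Visit 3, enqueue []

BFS order: [1, 4, 5, 2, 0, 3]
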